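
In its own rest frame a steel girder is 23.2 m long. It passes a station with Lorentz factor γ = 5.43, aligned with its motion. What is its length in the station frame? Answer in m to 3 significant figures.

L ≈ 4.27 m

γ = 5.43 (given)
Length contraction: L = L₀/γ = 23.2/5.43 = 4.27 m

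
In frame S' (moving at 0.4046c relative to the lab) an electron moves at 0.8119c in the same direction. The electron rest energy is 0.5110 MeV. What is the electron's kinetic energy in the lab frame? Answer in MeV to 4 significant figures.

K ≈ 0.7606 MeV

u_lab = (0.8119 + 0.4046)/(1 + 0.8119×0.4046) = 0.9156980
γ = 1/√(1 − 0.9156980²) = 2.48839
K = (γ − 1)m₀c² = (2.48839 − 1) × 0.5110 = 1.48839 × 0.5110 = 0.7606 MeV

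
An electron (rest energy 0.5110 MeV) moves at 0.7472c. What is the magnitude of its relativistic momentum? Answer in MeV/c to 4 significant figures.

p ≈ 0.5745 MeV/c

γ = 1/√(1 − 0.7472²) = 1.50467
p = γβm₀c = 1.50467 × 0.7472 × 0.5110 MeV/c = 0.5745 MeV/c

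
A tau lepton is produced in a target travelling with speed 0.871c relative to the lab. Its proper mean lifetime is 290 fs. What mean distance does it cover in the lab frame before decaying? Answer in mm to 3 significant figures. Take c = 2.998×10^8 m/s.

d ≈ 0.154 mm

γ = 1/√(1 − 0.871²) = 2.0355
Dilated lifetime: Δt = γτ₀ = 2.0355 × 290 fs = 590.29 fs
d = vΔt = 0.871c × 590.29 fs = 2.6113×10^8 m/s × 5.9029×10^-13 s = 0.154 mm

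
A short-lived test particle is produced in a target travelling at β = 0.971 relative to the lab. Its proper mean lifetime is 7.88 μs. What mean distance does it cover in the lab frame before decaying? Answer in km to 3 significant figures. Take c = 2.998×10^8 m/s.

d ≈ 9.59 km

γ = 1/√(1 − 0.971²) = 4.1827
Dilated lifetime: Δt = γτ₀ = 4.1827 × 7.88 μs = 32.960 μs
d = vΔt = 0.971c × 32.960 μs = 2.9111×10^8 m/s × 3.2960×10^-5 s = 9.59 km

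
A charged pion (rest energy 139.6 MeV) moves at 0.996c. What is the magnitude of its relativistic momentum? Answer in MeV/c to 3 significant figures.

γ = 1/√(1 − 0.996²) = 11.192
p = γβm₀c = 11.192 × 0.996 × 139.6 MeV/c = 1560 MeV/c

p ≈ 1560 MeV/c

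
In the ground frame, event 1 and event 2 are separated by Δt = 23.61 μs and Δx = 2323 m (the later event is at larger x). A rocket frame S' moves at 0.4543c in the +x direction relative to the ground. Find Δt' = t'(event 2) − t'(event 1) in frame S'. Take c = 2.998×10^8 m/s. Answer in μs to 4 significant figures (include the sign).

γ = 1/√(1 − 0.4543²) = 1.12252
Δt' = γ(Δt − vΔx/c²) = 1.12252 × (23.61 μs − 0.4543×2323 m / (2.998×10^8 m/s))
= 1.12252 × (20.0899 μs) = 22.55 μs

Δt' ≈ 22.55 μs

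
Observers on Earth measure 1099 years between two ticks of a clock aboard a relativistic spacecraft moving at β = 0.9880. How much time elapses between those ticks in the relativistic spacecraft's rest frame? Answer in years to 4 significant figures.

γ = 1/√(1 − 0.9880²) = 6.47442
Proper time: τ₀ = Δt/γ = 1099/6.47442 = 169.7 years

τ₀ ≈ 169.7 years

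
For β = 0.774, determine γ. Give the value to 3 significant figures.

γ ≈ 1.58

γ = 1/√(1 − β²) = 1/√(1 − 0.774²) = 1/√(0.40092) = 1.58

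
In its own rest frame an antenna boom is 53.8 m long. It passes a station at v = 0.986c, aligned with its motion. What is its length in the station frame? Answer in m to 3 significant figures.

L ≈ 8.97 m

γ = 1/√(1 − 0.986²) = 5.9972
Length contraction: L = L₀/γ = 53.8/5.9972 = 8.97 m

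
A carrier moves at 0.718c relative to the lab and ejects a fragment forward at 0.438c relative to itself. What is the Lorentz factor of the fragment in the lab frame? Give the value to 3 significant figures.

u_lab = (0.438 + 0.718)/(1 + 0.438×0.718) = 1.156/1.31448 = 0.879433
γ = 1/√(1 − 0.879433²) = 2.10

γ ≈ 2.10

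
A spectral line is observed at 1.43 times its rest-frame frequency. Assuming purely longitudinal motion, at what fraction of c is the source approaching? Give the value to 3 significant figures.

f_obs/f_src = √((1+β)/(1−β)) = 1.43  ⇒  (1+β)/(1−β) = 2.0449
β = |1 − D²|/(1 + D²) = |1 − 2.0449|/(1 + 2.0449) = 0.343

β ≈ 0.343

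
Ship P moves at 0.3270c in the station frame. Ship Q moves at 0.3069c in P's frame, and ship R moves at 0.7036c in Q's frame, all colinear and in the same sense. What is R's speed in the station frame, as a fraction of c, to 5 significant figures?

Compose boost 2: (0.3069 + 0.3270)/(1 + 0.3069×0.3270) = 0.63390/1.100356 = 0.5760861
Compose boost 3: (0.7036 + 0.5760861)/(1 + 0.7036×0.5760861) = 1.279686/1.405334 = 0.91059

u ≈ 0.91059c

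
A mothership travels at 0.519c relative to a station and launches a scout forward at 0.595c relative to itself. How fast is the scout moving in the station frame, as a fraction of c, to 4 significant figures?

u ≈ 0.8512c

Compose boost 2: (0.595 + 0.519)/(1 + 0.595×0.519) = 1.114/1.30880 = 0.8512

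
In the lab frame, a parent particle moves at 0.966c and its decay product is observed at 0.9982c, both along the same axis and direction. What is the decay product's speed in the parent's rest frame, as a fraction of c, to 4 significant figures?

Inverse velocity addition: u' = (u − v)/(1 − uv/c²)
= (0.9982 − 0.966)/(1 − 0.9982×0.966) = 0.03220/0.0357388 = 0.9010

u' ≈ 0.9010c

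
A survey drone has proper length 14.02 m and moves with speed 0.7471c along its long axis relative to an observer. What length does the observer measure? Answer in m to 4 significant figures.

L ≈ 9.319 m

γ = 1/√(1 − 0.7471²) = 1.50441
Length contraction: L = L₀/γ = 14.02/1.50441 = 9.319 m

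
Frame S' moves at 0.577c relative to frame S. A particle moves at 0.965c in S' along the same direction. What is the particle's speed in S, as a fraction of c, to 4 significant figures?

u ≈ 0.9905c

Relativistic velocity addition: u = (u' + v)/(1 + u'v/c²)
= (0.965 + 0.577)/(1 + 0.965×0.577) = 1.542/1.55680 = 0.9905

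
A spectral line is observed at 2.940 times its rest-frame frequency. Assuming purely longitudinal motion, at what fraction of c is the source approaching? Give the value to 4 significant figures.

β ≈ 0.7926

f_obs/f_src = √((1+β)/(1−β)) = 2.940  ⇒  (1+β)/(1−β) = 8.64360
β = |1 − D²|/(1 + D²) = |1 − 8.64360|/(1 + 8.64360) = 0.7926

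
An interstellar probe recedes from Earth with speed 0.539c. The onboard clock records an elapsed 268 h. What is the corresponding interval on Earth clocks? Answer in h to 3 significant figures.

γ = 1/√(1 − 0.539²) = 1.1872
Time dilation: Δt = γτ₀ = 1.1872 × 268 h = 318 h

Δt ≈ 318 h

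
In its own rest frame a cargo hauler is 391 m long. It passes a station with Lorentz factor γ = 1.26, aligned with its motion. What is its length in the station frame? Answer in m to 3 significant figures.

L ≈ 310 m

γ = 1.26 (given)
Length contraction: L = L₀/γ = 391/1.26 = 310 m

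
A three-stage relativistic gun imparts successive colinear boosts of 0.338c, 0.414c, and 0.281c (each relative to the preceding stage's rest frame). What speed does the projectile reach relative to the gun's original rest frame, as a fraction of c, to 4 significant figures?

Compose boost 2: (0.414 + 0.338)/(1 + 0.414×0.338) = 0.7520/1.13993 = 0.659688
Compose boost 3: (0.281 + 0.659688)/(1 + 0.281×0.659688) = 0.940688/1.18537 = 0.7936

u ≈ 0.7936c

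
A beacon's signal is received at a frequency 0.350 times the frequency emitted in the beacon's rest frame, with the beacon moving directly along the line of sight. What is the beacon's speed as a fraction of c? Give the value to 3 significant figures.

β ≈ 0.782

f_obs/f_src = √((1−β)/(1+β)) = 0.350  ⇒  (1−β)/(1+β) = 0.12250
β = |1 − D²|/(1 + D²) = |1 − 0.12250|/(1 + 0.12250) = 0.782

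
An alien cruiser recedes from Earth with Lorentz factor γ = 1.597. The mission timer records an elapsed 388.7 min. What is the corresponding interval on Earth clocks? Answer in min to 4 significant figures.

γ = 1.597 (given)
Time dilation: Δt = γτ₀ = 1.597 × 388.7 min = 620.8 min

Δt ≈ 620.8 min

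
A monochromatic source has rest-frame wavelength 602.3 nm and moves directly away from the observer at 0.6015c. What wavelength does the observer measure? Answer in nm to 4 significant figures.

λ_obs ≈ 1207 nm

Relativistic Doppler: λ_obs = λ_src √((1+β)/(1−β))
= 602.3 × √(1.60150/0.398500) = 602.3 × 2.00470 = 1207 nm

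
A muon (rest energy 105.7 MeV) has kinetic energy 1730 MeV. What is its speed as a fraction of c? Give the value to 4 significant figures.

β ≈ 0.9983

γ = 1 + K/(m₀c²) = 1 + 1730/105.7 = 17.3671
β = √(1 − 1/γ²) = 0.9983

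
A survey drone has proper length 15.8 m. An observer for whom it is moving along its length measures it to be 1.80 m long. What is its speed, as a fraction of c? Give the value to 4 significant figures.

γ = L₀/L = 15.8/1.80 = 8.77778
β = √(1 − 1/γ²) = 0.9935

β ≈ 0.9935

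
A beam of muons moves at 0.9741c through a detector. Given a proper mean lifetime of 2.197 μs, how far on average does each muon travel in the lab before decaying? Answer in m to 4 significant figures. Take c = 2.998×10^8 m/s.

d ≈ 2837 m

γ = 1/√(1 − 0.9741²) = 4.42248
Dilated lifetime: Δt = γτ₀ = 4.42248 × 2.197 μs = 9.71618 μs
d = vΔt = 0.9741c × 9.71618 μs = 2.92035×10^8 m/s × 9.71618×10^-6 s = 2837 m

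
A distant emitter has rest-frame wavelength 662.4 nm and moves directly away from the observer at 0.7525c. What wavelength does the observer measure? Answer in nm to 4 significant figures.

λ_obs ≈ 1763 nm

Relativistic Doppler: λ_obs = λ_src √((1+β)/(1−β))
= 662.4 × √(1.75250/0.247500) = 662.4 × 2.66098 = 1763 nm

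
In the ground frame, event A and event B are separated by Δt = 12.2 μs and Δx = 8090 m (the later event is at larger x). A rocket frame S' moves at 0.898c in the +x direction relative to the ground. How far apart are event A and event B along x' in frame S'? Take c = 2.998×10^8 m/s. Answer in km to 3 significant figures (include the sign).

γ = 1/√(1 − 0.898²) = 2.2728
Δx' = γ(Δx − vΔt) = 2.2728 × (8090 m − 0.898×(2.998×10^8 m/s)×12.2×10^-6 s)
= 2.2728 × (4805.5 m) = 10.9 km

Δx' ≈ 10.9 km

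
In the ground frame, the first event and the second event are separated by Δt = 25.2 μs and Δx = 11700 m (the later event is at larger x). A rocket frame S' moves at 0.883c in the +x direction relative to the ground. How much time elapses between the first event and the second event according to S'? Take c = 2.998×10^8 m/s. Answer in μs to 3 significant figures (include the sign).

γ = 1/√(1 − 0.883²) = 2.1305
Δt' = γ(Δt − vΔx/c²) = 2.1305 × (25.2 μs − 0.883×11700 m / (2.998×10^8 m/s))
= 2.1305 × (-9.2600 μs) = -19.7 μs

Δt' ≈ -19.7 μs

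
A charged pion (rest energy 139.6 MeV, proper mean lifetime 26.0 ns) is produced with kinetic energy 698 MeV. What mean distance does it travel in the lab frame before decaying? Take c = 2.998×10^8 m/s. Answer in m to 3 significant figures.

d ≈ 46.1 m

γ = 1 + K/(m₀c²) = 1 + 698/139.6 = 6.0000
β = √(1 − 1/γ²) = 0.98601
Dilated lifetime: γτ₀ = 6.0000 × 26.0 ns = 156.00 ns
d = βc·γτ₀ = 0.98601 × (2.998×10^8 m/s) × 1.5600×10^-7 s = 46.1 m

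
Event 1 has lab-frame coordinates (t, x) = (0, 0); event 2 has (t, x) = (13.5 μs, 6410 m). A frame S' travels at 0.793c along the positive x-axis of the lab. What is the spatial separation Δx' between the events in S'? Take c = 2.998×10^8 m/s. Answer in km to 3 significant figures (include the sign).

γ = 1/√(1 − 0.793²) = 1.6414
Δx' = γ(Δx − vΔt) = 1.6414 × (6410 m − 0.793×(2.998×10^8 m/s)×13.5×10^-6 s)
= 1.6414 × (3200.5 m) = 5.25 km

Δx' ≈ 5.25 km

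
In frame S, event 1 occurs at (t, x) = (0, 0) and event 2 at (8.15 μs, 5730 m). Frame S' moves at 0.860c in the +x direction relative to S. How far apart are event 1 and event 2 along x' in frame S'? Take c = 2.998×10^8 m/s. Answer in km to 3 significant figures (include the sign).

Δx' ≈ 7.11 km

γ = 1/√(1 − 0.860²) = 1.9597
Δx' = γ(Δx − vΔt) = 1.9597 × (5730 m − 0.860×(2.998×10^8 m/s)×8.15×10^-6 s)
= 1.9597 × (3628.7 m) = 7.11 km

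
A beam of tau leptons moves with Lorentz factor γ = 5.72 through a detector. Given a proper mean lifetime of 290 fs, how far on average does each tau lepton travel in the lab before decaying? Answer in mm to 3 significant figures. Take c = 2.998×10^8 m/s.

β = √(1 − 1/γ²) = √(1 − 1/5.72²) = 0.98460
Dilated lifetime: Δt = γτ₀ = 5.72 × 290 fs = 1658.8 fs
d = vΔt = 0.98460c × 1658.8 fs = 2.9518×10^8 m/s × 1.6588×10^-12 s = 0.490 mm

d ≈ 0.490 mm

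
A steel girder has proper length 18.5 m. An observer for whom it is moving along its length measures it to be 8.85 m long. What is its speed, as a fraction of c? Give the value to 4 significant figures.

γ = L₀/L = 18.5/8.85 = 2.09040
β = √(1 − 1/γ²) = 0.8782

β ≈ 0.8782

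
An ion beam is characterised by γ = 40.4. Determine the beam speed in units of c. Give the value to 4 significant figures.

β = √(1 − 1/γ²) = √(1 − 1/40.4²) = √(0.999387) = 0.9997

β ≈ 0.9997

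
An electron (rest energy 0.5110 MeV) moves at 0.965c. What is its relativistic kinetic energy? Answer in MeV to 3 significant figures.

K ≈ 1.44 MeV

γ = 1/√(1 − 0.965²) = 3.8132
K = (γ − 1)m₀c² = (3.8132 − 1) × 0.5110 MeV = 2.8132 × 0.5110 MeV = 1.44 MeV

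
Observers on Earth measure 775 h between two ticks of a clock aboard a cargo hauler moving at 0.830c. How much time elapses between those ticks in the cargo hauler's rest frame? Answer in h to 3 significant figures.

τ₀ ≈ 432 h

γ = 1/√(1 − 0.830²) = 1.7929
Proper time: τ₀ = Δt/γ = 775/1.7929 = 432 h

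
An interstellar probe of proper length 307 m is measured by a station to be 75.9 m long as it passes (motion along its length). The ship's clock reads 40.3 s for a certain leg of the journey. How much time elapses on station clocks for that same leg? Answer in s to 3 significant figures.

Length contraction ⇒ γ = L₀/L = 307/75.9 = 4.0448
Time dilation: Δt = γτ₀ = 4.0448 × 40.3 s = 163 s

Δt ≈ 163 s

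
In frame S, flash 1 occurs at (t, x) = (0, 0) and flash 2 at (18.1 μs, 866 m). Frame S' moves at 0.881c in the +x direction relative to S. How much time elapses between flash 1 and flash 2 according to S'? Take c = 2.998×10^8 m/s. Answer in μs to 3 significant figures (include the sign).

Δt' ≈ 32.9 μs

γ = 1/√(1 − 0.881²) = 2.1136
Δt' = γ(Δt − vΔx/c²) = 2.1136 × (18.1 μs − 0.881×866 m / (2.998×10^8 m/s))
= 2.1136 × (15.555 μs) = 32.9 μs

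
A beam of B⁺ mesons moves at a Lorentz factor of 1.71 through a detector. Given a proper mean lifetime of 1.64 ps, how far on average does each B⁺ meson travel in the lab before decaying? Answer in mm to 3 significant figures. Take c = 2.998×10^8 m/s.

β = √(1 − 1/γ²) = √(1 − 1/1.71²) = 0.81118
Dilated lifetime: Δt = γτ₀ = 1.71 × 1.64 ps = 2.8044 ps
d = vΔt = 0.81118c × 2.8044 ps = 2.4319×10^8 m/s × 2.8044×10^-12 s = 0.682 mm

d ≈ 0.682 mm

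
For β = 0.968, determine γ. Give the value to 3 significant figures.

γ ≈ 3.98

γ = 1/√(1 − β²) = 1/√(1 − 0.968²) = 1/√(0.062976) = 3.98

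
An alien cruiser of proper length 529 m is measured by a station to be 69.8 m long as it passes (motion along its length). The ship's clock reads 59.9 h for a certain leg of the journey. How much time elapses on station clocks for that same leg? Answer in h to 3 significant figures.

Length contraction ⇒ γ = L₀/L = 529/69.8 = 7.5788
Time dilation: Δt = γτ₀ = 7.5788 × 59.9 h = 454 h

Δt ≈ 454 h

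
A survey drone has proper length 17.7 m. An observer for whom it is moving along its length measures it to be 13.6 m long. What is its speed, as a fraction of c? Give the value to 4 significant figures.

γ = L₀/L = 17.7/13.6 = 1.30147
β = √(1 − 1/γ²) = 0.6400

β ≈ 0.6400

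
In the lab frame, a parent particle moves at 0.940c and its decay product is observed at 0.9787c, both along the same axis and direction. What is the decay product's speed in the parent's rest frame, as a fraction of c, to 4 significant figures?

Inverse velocity addition: u' = (u − v)/(1 − uv/c²)
= (0.9787 − 0.940)/(1 − 0.9787×0.940) = 0.03870/0.0800220 = 0.4836

u' ≈ 0.4836c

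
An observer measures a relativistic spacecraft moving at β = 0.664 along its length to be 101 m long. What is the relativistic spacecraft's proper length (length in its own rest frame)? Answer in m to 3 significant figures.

γ = 1/√(1 − 0.664²) = 1.3374
L₀ = γL = 1.3374 × 101 = 135 m

L₀ ≈ 135 m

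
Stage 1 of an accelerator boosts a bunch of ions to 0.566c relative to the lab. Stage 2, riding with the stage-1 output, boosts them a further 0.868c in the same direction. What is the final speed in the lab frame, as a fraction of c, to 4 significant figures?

u ≈ 0.9616c

Compose boost 2: (0.868 + 0.566)/(1 + 0.868×0.566) = 1.434/1.49129 = 0.9616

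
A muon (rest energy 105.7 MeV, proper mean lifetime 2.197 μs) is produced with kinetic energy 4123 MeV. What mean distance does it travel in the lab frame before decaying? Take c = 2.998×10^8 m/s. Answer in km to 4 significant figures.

d ≈ 26.34 km

γ = 1 + K/(m₀c²) = 1 + 4123/105.7 = 40.0066
β = √(1 − 1/γ²) = 0.999688
Dilated lifetime: γτ₀ = 40.0066 × 2.197 μs = 87.8945 μs
d = βc·γτ₀ = 0.999688 × (2.998×10^8 m/s) × 8.78945×10^-5 s = 26.34 km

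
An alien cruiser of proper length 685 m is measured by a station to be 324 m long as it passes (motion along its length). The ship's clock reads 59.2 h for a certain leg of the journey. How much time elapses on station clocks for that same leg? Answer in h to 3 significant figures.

Length contraction ⇒ γ = L₀/L = 685/324 = 2.1142
Time dilation: Δt = γτ₀ = 2.1142 × 59.2 h = 125 h

Δt ≈ 125 h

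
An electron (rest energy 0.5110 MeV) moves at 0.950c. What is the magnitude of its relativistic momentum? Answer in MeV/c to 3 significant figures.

γ = 1/√(1 − 0.950²) = 3.2026
p = γβm₀c = 3.2026 × 0.950 × 0.5110 MeV/c = 1.55 MeV/c

p ≈ 1.55 MeV/c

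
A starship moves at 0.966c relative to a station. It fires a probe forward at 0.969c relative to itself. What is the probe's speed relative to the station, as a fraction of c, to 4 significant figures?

u ≈ 0.9995c

Relativistic velocity addition: u = (u' + v)/(1 + u'v/c²)
= (0.969 + 0.966)/(1 + 0.969×0.966) = 1.935/1.93605 = 0.9995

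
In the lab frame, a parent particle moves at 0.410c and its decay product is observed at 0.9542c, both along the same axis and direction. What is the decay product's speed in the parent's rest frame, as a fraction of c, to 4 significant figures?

u' ≈ 0.8939c

Inverse velocity addition: u' = (u − v)/(1 − uv/c²)
= (0.9542 − 0.410)/(1 − 0.9542×0.410) = 0.5442/0.608778 = 0.8939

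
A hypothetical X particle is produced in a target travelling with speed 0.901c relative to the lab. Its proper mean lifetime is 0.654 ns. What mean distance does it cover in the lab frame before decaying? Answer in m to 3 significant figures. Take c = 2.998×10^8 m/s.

γ = 1/√(1 − 0.901²) = 2.3051
Dilated lifetime: Δt = γτ₀ = 2.3051 × 0.654 ns = 1.5075 ns
d = vΔt = 0.901c × 1.5075 ns = 2.7012×10^8 m/s × 1.5075×10^-9 s = 0.407 m

d ≈ 0.407 m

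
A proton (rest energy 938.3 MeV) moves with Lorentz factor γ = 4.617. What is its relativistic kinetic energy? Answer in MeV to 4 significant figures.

K ≈ 3394 MeV

γ = 4.617 (given)
K = (γ − 1)m₀c² = (4.617 − 1) × 938.3 MeV = 3.61700 × 938.3 MeV = 3394 MeV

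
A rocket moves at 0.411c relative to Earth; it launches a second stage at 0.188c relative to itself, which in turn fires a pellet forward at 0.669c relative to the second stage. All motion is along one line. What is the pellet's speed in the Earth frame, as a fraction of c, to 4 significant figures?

Compose boost 2: (0.188 + 0.411)/(1 + 0.188×0.411) = 0.5990/1.07727 = 0.556036
Compose boost 3: (0.669 + 0.556036)/(1 + 0.669×0.556036) = 1.22504/1.37199 = 0.8929

u ≈ 0.8929c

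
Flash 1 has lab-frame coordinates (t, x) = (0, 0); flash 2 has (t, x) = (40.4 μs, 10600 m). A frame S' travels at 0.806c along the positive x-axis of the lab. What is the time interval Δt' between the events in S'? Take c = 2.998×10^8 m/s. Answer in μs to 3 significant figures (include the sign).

Δt' ≈ 20.1 μs

γ = 1/√(1 − 0.806²) = 1.6894
Δt' = γ(Δt − vΔx/c²) = 1.6894 × (40.4 μs − 0.806×10600 m / (2.998×10^8 m/s))
= 1.6894 × (11.902 μs) = 20.1 μs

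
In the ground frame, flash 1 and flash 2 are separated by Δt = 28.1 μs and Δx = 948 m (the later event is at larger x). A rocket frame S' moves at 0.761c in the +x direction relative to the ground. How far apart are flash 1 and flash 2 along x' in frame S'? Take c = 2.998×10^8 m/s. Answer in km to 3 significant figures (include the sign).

γ = 1/√(1 − 0.761²) = 1.5414
Δx' = γ(Δx − vΔt) = 1.5414 × (948 m − 0.761×(2.998×10^8 m/s)×28.1×10^-6 s)
= 1.5414 × (-5463.0 m) = -8.42 km

Δx' ≈ -8.42 km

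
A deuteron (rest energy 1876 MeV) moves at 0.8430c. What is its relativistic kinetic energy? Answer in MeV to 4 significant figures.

γ = 1/√(1 − 0.8430²) = 1.85903
K = (γ − 1)m₀c² = (1.85903 − 1) × 1876 MeV = 0.859035 × 1876 MeV = 1612 MeV

K ≈ 1612 MeV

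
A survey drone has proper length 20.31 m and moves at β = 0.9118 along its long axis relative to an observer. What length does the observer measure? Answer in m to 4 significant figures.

L ≈ 8.340 m

γ = 1/√(1 − 0.9118²) = 2.43526
Length contraction: L = L₀/γ = 20.31/2.43526 = 8.340 m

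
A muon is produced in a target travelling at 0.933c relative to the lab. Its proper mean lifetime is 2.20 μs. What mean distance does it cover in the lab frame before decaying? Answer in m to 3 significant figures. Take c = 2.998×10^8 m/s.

γ = 1/√(1 − 0.933²) = 2.7787
Dilated lifetime: Δt = γτ₀ = 2.7787 × 2.20 μs = 6.1132 μs
d = vΔt = 0.933c × 6.1132 μs = 2.7971×10^8 m/s × 6.1132×10^-6 s = 1710 m

d ≈ 1710 m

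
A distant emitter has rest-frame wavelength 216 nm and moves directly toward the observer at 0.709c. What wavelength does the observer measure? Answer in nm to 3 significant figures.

Relativistic Doppler: λ_obs = λ_src √((1−β)/(1+β))
= 216 × √(0.29100/1.7090) = 216 × 0.41264 = 89.1 nm

λ_obs ≈ 89.1 nm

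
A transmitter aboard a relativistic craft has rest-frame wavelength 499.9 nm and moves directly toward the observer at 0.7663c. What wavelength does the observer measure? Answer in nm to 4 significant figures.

λ_obs ≈ 181.8 nm

Relativistic Doppler: λ_obs = λ_src √((1−β)/(1+β))
= 499.9 × √(0.233700/1.76630) = 499.9 × 0.363745 = 181.8 nm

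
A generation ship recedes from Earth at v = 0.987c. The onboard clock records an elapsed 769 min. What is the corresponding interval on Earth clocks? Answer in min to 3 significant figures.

Δt ≈ 4780 min

γ = 1/√(1 − 0.987²) = 6.2220
Time dilation: Δt = γτ₀ = 6.2220 × 769 min = 4780 min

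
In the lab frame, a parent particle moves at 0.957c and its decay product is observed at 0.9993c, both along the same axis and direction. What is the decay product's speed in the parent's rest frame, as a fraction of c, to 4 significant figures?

u' ≈ 0.9686c

Inverse velocity addition: u' = (u − v)/(1 − uv/c²)
= (0.9993 − 0.957)/(1 − 0.9993×0.957) = 0.04230/0.0436699 = 0.9686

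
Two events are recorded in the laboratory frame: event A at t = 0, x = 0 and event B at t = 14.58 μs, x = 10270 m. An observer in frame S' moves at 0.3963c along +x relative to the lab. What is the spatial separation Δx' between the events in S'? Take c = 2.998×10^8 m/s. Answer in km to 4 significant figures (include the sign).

γ = 1/√(1 − 0.3963²) = 1.08918
Δx' = γ(Δx − vΔt) = 1.08918 × (10270 m − 0.3963×(2.998×10^8 m/s)×14.58×10^-6 s)
= 1.08918 × (8537.74 m) = 9.299 km

Δx' ≈ 9.299 km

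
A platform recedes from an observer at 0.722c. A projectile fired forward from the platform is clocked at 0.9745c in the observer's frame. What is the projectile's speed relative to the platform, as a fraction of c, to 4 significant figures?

u' ≈ 0.8519c

Inverse velocity addition: u' = (u − v)/(1 − uv/c²)
= (0.9745 − 0.722)/(1 − 0.9745×0.722) = 0.2525/0.296411 = 0.8519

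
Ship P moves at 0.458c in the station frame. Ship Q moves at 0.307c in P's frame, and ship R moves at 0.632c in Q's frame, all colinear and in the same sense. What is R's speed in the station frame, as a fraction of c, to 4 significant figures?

Compose boost 2: (0.307 + 0.458)/(1 + 0.307×0.458) = 0.7650/1.14061 = 0.670696
Compose boost 3: (0.632 + 0.670696)/(1 + 0.632×0.670696) = 1.30270/1.42388 = 0.9149

u ≈ 0.9149c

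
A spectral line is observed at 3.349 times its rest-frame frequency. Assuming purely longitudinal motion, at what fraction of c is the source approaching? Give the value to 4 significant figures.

β ≈ 0.8363

f_obs/f_src = √((1+β)/(1−β)) = 3.349  ⇒  (1+β)/(1−β) = 11.2158
β = |1 − D²|/(1 + D²) = |1 − 11.2158|/(1 + 11.2158) = 0.8363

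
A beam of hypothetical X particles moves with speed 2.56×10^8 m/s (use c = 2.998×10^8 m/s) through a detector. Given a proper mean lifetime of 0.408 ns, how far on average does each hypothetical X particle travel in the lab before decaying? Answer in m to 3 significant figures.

d ≈ 0.201 m

β = v/c = 2.56×10^8 / 2.998×10^8 = 0.85390
γ = 1/√(1 − 0.85390²) = 1.9215
Dilated lifetime: Δt = γτ₀ = 1.9215 × 0.408 ns = 0.78396 ns
d = vΔt = 0.85390c × 0.78396 ns = 2.5600×10^8 m/s × 7.8396×10^-10 s = 0.201 m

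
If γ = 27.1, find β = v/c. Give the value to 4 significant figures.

β = √(1 − 1/γ²) = √(1 − 1/27.1²) = √(0.998638) = 0.9993

β ≈ 0.9993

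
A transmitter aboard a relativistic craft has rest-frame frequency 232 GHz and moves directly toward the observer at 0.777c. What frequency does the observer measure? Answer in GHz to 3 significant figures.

f_obs ≈ 655 GHz

Relativistic Doppler: f_obs = f_src √((1+β)/(1−β))
= 232 × √(1.7770/0.22300) = 232 × 2.8229 = 655 GHz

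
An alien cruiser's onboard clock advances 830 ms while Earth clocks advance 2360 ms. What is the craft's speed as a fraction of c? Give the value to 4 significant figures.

β ≈ 0.9361

γ = Δt/τ₀ = 2360/830 = 2.84337
β = √(1 − 1/γ²) = √(1 − 1/2.84337²) = 0.9361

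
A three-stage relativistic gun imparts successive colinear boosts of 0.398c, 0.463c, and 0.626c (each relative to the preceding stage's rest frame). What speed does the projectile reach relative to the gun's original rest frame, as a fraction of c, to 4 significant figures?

u ≈ 0.9298c

Compose boost 2: (0.463 + 0.398)/(1 + 0.463×0.398) = 0.8610/1.18427 = 0.727028
Compose boost 3: (0.626 + 0.727028)/(1 + 0.626×0.727028) = 1.35303/1.45512 = 0.9298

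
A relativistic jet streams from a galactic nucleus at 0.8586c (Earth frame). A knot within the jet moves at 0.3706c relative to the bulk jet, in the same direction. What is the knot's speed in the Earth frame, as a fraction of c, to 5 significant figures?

Relativistic velocity addition: u = (u' + v)/(1 + u'v/c²)
= (0.3706 + 0.8586)/(1 + 0.3706×0.8586) = 1.2292/1.318197 = 0.93249

u ≈ 0.93249c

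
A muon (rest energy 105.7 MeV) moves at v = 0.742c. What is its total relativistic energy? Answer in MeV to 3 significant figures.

γ = 1/√(1 − 0.742²) = 1.4916
E = γm₀c² = 1.4916 × 105.7 MeV = 158 MeV

E ≈ 158 MeV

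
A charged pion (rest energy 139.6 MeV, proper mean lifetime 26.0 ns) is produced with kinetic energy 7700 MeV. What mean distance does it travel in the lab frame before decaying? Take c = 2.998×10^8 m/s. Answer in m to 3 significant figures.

d ≈ 438 m

γ = 1 + K/(m₀c²) = 1 + 7700/139.6 = 56.158
β = √(1 − 1/γ²) = 0.99984
Dilated lifetime: γτ₀ = 56.158 × 26.0 ns = 1460.1 ns
d = βc·γτ₀ = 0.99984 × (2.998×10^8 m/s) × 1.4601×10^-6 s = 438 m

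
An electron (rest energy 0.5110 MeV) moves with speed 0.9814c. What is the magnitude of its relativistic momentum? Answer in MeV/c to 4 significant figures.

p ≈ 2.612 MeV/c

γ = 1/√(1 − 0.9814²) = 5.20904
p = γβm₀c = 5.20904 × 0.9814 × 0.5110 MeV/c = 2.612 MeV/c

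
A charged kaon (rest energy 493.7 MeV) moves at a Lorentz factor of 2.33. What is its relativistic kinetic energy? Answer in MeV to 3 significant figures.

K ≈ 657 MeV

γ = 2.33 (given)
K = (γ − 1)m₀c² = (2.33 − 1) × 493.7 MeV = 1.3300 × 493.7 MeV = 657 MeV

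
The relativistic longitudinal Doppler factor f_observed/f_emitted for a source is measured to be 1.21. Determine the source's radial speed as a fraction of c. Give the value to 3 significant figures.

f_obs/f_src = √((1+β)/(1−β)) = 1.21  ⇒  (1+β)/(1−β) = 1.4641
β = |1 − D²|/(1 + D²) = |1 − 1.4641|/(1 + 1.4641) = 0.188

β ≈ 0.188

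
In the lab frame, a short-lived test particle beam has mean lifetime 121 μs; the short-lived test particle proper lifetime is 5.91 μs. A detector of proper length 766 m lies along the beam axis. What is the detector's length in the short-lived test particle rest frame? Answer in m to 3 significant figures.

Time dilation ⇒ γ = Δt/τ₀ = 121/5.91 = 20.474
Length contraction: L = L₀/γ = 766/20.474 = 37.4 m

L ≈ 37.4 m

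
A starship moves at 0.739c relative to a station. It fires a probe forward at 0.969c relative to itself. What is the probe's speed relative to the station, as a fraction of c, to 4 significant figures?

u ≈ 0.9953c

Relativistic velocity addition: u = (u' + v)/(1 + u'v/c²)
= (0.969 + 0.739)/(1 + 0.969×0.739) = 1.708/1.71609 = 0.9953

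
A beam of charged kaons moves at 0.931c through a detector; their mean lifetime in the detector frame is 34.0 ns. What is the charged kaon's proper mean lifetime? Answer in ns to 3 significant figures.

γ = 1/√(1 − 0.931²) = 2.7396
Proper time: τ₀ = Δt/γ = 34.0/2.7396 = 12.4 ns

τ₀ ≈ 12.4 ns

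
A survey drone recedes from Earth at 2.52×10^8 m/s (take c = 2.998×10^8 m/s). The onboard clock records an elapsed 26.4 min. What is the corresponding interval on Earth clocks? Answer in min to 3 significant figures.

Δt ≈ 48.7 min

β = v/c = 2.52×10^8 / 2.998×10^8 = 0.84056
γ = 1/√(1 − 0.84056²) = 1.8460
Time dilation: Δt = γτ₀ = 1.8460 × 26.4 min = 48.7 min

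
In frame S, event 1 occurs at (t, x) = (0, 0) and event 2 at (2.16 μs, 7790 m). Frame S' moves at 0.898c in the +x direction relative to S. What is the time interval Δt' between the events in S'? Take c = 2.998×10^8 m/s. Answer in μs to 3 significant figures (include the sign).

γ = 1/√(1 − 0.898²) = 2.2728
Δt' = γ(Δt − vΔx/c²) = 2.2728 × (2.16 μs − 0.898×7790 m / (2.998×10^8 m/s))
= 2.2728 × (-21.174 μs) = -48.1 μs

Δt' ≈ -48.1 μs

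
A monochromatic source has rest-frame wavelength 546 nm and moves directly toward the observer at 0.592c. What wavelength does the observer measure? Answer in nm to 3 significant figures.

Relativistic Doppler: λ_obs = λ_src √((1−β)/(1+β))
= 546 × √(0.40800/1.5920) = 546 × 0.50624 = 276 nm

λ_obs ≈ 276 nm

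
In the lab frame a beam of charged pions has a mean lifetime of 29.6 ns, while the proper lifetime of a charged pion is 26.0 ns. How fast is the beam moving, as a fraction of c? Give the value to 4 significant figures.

β ≈ 0.4780

γ = Δt/τ₀ = 29.6/26.0 = 1.13846
β = √(1 − 1/γ²) = √(1 − 1/1.13846²) = 0.4780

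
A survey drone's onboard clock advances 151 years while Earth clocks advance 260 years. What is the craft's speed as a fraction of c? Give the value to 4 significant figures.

β ≈ 0.8141

γ = Δt/τ₀ = 260/151 = 1.72185
β = √(1 − 1/γ²) = √(1 − 1/1.72185²) = 0.8141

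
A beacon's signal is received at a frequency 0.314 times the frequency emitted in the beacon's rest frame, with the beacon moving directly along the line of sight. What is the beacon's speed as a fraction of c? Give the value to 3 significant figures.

β ≈ 0.821

f_obs/f_src = √((1−β)/(1+β)) = 0.314  ⇒  (1−β)/(1+β) = 0.098596
β = |1 − D²|/(1 + D²) = |1 − 0.098596|/(1 + 0.098596) = 0.821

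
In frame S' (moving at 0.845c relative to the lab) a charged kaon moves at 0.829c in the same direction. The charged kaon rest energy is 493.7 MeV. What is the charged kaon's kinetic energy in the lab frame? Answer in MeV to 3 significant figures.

u_lab = (0.829 + 0.845)/(1 + 0.829×0.845) = 0.984413
γ = 1/√(1 − 0.984413²) = 5.6860
K = (γ − 1)m₀c² = (5.6860 − 1) × 493.7 = 4.6860 × 493.7 = 2310 MeV

K ≈ 2310 MeV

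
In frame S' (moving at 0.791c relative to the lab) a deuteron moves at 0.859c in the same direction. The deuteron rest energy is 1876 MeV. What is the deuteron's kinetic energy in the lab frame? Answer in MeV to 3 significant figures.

K ≈ 8180 MeV

u_lab = (0.859 + 0.791)/(1 + 0.859×0.791) = 0.982453
γ = 1/√(1 − 0.982453²) = 5.3617
K = (γ − 1)m₀c² = (5.3617 − 1) × 1876 = 4.3617 × 1876 = 8180 MeV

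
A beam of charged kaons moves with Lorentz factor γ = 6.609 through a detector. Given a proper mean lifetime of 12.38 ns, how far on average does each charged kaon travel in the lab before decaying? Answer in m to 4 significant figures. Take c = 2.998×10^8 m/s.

β = √(1 − 1/γ²) = √(1 − 1/6.609²) = 0.988487
Dilated lifetime: Δt = γτ₀ = 6.609 × 12.38 ns = 81.8194 ns
d = vΔt = 0.988487c × 81.8194 ns = 2.96348×10^8 m/s × 8.18194×10^-8 s = 24.25 m

d ≈ 24.25 m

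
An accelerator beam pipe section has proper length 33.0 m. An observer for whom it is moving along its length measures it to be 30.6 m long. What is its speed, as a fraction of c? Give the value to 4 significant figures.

γ = L₀/L = 33.0/30.6 = 1.07843
β = √(1 − 1/γ²) = 0.3744

β ≈ 0.3744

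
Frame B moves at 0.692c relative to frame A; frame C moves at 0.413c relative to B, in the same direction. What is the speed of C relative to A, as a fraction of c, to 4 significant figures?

u ≈ 0.8594c

Compose boost 2: (0.413 + 0.692)/(1 + 0.413×0.692) = 1.105/1.28580 = 0.8594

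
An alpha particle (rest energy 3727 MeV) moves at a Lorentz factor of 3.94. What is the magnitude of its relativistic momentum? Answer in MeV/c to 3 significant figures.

β = √(1 − 1/γ²) = √(1 − 1/3.94²) = 0.96725
p = γβm₀c = 3.94 × 0.96725 × 3727 MeV/c = 14200 MeV/c

p ≈ 14200 MeV/c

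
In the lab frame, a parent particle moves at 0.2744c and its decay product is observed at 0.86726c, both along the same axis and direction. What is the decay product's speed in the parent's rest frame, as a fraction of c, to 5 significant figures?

u' ≈ 0.77801c

Inverse velocity addition: u' = (u − v)/(1 − uv/c²)
= (0.86726 − 0.2744)/(1 − 0.86726×0.2744) = 0.59286/0.7620239 = 0.77801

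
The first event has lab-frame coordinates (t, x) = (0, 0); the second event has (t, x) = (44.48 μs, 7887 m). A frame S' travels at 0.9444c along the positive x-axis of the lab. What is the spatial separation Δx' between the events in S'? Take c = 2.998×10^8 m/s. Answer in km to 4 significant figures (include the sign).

Δx' ≈ -14.31 km

γ = 1/√(1 − 0.9444²) = 3.04137
Δx' = γ(Δx − vΔt) = 3.04137 × (7887 m − 0.9444×(2.998×10^8 m/s)×44.48×10^-6 s)
= 3.04137 × (-4706.67 m) = -14.31 km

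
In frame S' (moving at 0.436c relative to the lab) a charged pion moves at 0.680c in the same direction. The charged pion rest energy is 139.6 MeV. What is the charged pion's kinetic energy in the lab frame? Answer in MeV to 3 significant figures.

u_lab = (0.680 + 0.436)/(1 + 0.680×0.436) = 0.860792
γ = 1/√(1 − 0.860792²) = 1.9648
K = (γ − 1)m₀c² = (1.9648 − 1) × 139.6 = 0.96480 × 139.6 = 135 MeV

K ≈ 135 MeV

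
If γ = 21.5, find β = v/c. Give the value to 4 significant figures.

β = √(1 − 1/γ²) = √(1 − 1/21.5²) = √(0.997837) = 0.9989

β ≈ 0.9989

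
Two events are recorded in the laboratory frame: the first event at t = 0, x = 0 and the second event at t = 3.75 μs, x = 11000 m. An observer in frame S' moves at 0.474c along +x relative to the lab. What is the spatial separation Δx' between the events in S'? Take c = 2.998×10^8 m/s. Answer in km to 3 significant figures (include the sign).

γ = 1/√(1 − 0.474²) = 1.1357
Δx' = γ(Δx − vΔt) = 1.1357 × (11000 m − 0.474×(2.998×10^8 m/s)×3.75×10^-6 s)
= 1.1357 × (10467 m) = 11.9 km

Δx' ≈ 11.9 km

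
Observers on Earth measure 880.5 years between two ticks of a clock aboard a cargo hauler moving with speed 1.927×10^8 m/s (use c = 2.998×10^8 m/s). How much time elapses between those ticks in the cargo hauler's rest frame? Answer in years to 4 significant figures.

β = v/c = 1.927×10^8 / 2.998×10^8 = 0.642762
γ = 1/√(1 − 0.642762²) = 1.30537
Proper time: τ₀ = Δt/γ = 880.5/1.30537 = 674.5 years

τ₀ ≈ 674.5 years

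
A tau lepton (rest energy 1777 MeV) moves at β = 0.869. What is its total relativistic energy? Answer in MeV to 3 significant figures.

E ≈ 3590 MeV

γ = 1/√(1 − 0.869²) = 2.0210
E = γm₀c² = 2.0210 × 1777 MeV = 3590 MeV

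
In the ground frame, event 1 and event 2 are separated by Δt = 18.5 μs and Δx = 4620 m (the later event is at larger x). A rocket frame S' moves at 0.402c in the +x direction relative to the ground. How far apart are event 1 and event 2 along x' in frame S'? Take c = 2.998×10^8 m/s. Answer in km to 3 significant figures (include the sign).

Δx' ≈ 2.61 km

γ = 1/√(1 − 0.402²) = 1.0921
Δx' = γ(Δx − vΔt) = 1.0921 × (4620 m − 0.402×(2.998×10^8 m/s)×18.5×10^-6 s)
= 1.0921 × (2390.4 m) = 2.61 km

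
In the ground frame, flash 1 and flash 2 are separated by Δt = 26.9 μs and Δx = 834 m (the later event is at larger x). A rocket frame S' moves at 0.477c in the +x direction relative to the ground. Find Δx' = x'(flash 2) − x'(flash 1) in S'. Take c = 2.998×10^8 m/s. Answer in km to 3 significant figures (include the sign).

γ = 1/√(1 − 0.477²) = 1.1378
Δx' = γ(Δx − vΔt) = 1.1378 × (834 m − 0.477×(2.998×10^8 m/s)×26.9×10^-6 s)
= 1.1378 × (-3012.8 m) = -3.43 km

Δx' ≈ -3.43 km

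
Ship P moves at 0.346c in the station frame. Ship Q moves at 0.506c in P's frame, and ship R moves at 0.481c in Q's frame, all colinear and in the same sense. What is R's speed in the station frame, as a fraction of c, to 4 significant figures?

Compose boost 2: (0.506 + 0.346)/(1 + 0.506×0.346) = 0.8520/1.17508 = 0.725059
Compose boost 3: (0.481 + 0.725059)/(1 + 0.481×0.725059) = 1.20606/1.34875 = 0.8942

u ≈ 0.8942c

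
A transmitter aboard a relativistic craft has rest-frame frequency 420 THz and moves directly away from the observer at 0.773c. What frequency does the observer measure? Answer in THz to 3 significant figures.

Relativistic Doppler: f_obs = f_src √((1−β)/(1+β))
= 420 × √(0.22700/1.7730) = 420 × 0.35782 = 150 THz

f_obs ≈ 150 THz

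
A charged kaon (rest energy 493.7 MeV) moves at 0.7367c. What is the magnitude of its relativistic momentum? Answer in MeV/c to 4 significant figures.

γ = 1/√(1 − 0.7367²) = 1.47881
p = γβm₀c = 1.47881 × 0.7367 × 493.7 MeV/c = 537.9 MeV/c

p ≈ 537.9 MeV/c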